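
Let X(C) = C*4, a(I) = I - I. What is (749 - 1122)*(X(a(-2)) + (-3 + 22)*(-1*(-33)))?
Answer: -233871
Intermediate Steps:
a(I) = 0
X(C) = 4*C
(749 - 1122)*(X(a(-2)) + (-3 + 22)*(-1*(-33))) = (749 - 1122)*(4*0 + (-3 + 22)*(-1*(-33))) = -373*(0 + 19*33) = -373*(0 + 627) = -373*627 = -233871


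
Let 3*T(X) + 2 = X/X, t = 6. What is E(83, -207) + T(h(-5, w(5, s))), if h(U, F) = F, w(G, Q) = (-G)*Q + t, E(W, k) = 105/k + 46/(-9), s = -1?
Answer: -1232/207 ≈ -5.9517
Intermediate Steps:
E(W, k) = -46/9 + 105/k (E(W, k) = 105/k + 46*(-⅑) = 105/k - 46/9 = -46/9 + 105/k)
w(G, Q) = 6 - G*Q (w(G, Q) = (-G)*Q + 6 = -G*Q + 6 = 6 - G*Q)
T(X) = -⅓ (T(X) = -⅔ + (X/X)/3 = -⅔ + (⅓)*1 = -⅔ + ⅓ = -⅓)
E(83, -207) + T(h(-5, w(5, s))) = (-46/9 + 105/(-207)) - ⅓ = (-46/9 + 105*(-1/207)) - ⅓ = (-46/9 - 35/69) - ⅓ = -1163/207 - ⅓ = -1232/207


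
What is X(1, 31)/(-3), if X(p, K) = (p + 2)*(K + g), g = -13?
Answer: -18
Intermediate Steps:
X(p, K) = (-13 + K)*(2 + p) (X(p, K) = (p + 2)*(K - 13) = (2 + p)*(-13 + K) = (-13 + K)*(2 + p))
X(1, 31)/(-3) = (-26 - 13*1 + 2*31 + 31*1)/(-3) = (-26 - 13 + 62 + 31)*(-1/3) = 54*(-1/3) = -18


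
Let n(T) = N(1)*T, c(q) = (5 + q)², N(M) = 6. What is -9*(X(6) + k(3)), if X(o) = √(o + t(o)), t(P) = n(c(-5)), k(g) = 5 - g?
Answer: -18 - 9*√6 ≈ -40.045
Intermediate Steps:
n(T) = 6*T
t(P) = 0 (t(P) = 6*(5 - 5)² = 6*0² = 6*0 = 0)
X(o) = √o (X(o) = √(o + 0) = √o)
-9*(X(6) + k(3)) = -9*(√6 + (5 - 1*3)) = -9*(√6 + (5 - 3)) = -9*(√6 + 2) = -9*(2 + √6) = -18 - 9*√6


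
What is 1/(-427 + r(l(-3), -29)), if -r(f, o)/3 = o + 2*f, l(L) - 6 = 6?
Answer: -1/412 ≈ -0.0024272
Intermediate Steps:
l(L) = 12 (l(L) = 6 + 6 = 12)
r(f, o) = -6*f - 3*o (r(f, o) = -3*(o + 2*f) = -6*f - 3*o)
1/(-427 + r(l(-3), -29)) = 1/(-427 + (-6*12 - 3*(-29))) = 1/(-427 + (-72 + 87)) = 1/(-427 + 15) = 1/(-412) = -1/412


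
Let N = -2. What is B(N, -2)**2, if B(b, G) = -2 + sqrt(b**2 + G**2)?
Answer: 12 - 8*sqrt(2) ≈ 0.68629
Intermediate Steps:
B(b, G) = -2 + sqrt(G**2 + b**2)
B(N, -2)**2 = (-2 + sqrt((-2)**2 + (-2)**2))**2 = (-2 + sqrt(4 + 4))**2 = (-2 + sqrt(8))**2 = (-2 + 2*sqrt(2))**2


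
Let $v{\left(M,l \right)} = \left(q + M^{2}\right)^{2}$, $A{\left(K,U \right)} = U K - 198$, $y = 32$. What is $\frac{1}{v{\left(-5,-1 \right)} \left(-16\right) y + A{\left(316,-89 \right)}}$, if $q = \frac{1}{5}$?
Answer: $- \frac{25}{8836562} \approx -2.8292 \cdot 10^{-6}$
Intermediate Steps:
$A{\left(K,U \right)} = -198 + K U$ ($A{\left(K,U \right)} = K U - 198 = -198 + K U$)
$q = \frac{1}{5} \approx 0.2$
$v{\left(M,l \right)} = \left(\frac{1}{5} + M^{2}\right)^{2}$
$\frac{1}{v{\left(-5,-1 \right)} \left(-16\right) y + A{\left(316,-89 \right)}} = \frac{1}{\frac{\left(1 + 5 \left(-5\right)^{2}\right)^{2}}{25} \left(-16\right) 32 + \left(-198 + 316 \left(-89\right)\right)} = \frac{1}{\frac{\left(1 + 5 \cdot 25\right)^{2}}{25} \left(-16\right) 32 - 28322} = \frac{1}{\frac{\left(1 + 125\right)^{2}}{25} \left(-16\right) 32 - 28322} = \frac{1}{\frac{126^{2}}{25} \left(-16\right) 32 - 28322} = \frac{1}{\frac{1}{25} \cdot 15876 \left(-16\right) 32 - 28322} = \frac{1}{\frac{15876}{25} \left(-16\right) 32 - 28322} = \frac{1}{\left(- \frac{254016}{25}\right) 32 - 28322} = \frac{1}{- \frac{8128512}{25} - 28322} = \frac{1}{- \frac{8836562}{25}} = - \frac{25}{8836562}$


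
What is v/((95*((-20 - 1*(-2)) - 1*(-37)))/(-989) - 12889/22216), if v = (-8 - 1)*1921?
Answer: 22345141608/3108653 ≈ 7188.0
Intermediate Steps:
v = -17289 (v = -9*1921 = -17289)
v/((95*((-20 - 1*(-2)) - 1*(-37)))/(-989) - 12889/22216) = -17289/((95*((-20 - 1*(-2)) - 1*(-37)))/(-989) - 12889/22216) = -17289/((95*((-20 + 2) + 37))*(-1/989) - 12889*1/22216) = -17289/((95*(-18 + 37))*(-1/989) - 12889/22216) = -17289/((95*19)*(-1/989) - 12889/22216) = -17289/(1805*(-1/989) - 12889/22216) = -17289/(-1805/989 - 12889/22216) = -17289/(-52847101/21971624) = -17289*(-21971624/52847101) = 22345141608/3108653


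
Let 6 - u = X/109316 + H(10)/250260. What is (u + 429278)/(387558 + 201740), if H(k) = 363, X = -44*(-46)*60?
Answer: 978672765273111/1343472847003640 ≈ 0.72847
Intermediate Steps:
X = 121440 (X = 2024*60 = 121440)
u = 11142773071/2279785180 (u = 6 - (121440/109316 + 363/250260) = 6 - (121440*(1/109316) + 363*(1/250260)) = 6 - (30360/27329 + 121/83420) = 6 - 1*2535938009/2279785180 = 6 - 2535938009/2279785180 = 11142773071/2279785180 ≈ 4.8876)
(u + 429278)/(387558 + 201740) = (11142773071/2279785180 + 429278)/(387558 + 201740) = (978672765273111/2279785180)/589298 = (978672765273111/2279785180)*(1/589298) = 978672765273111/1343472847003640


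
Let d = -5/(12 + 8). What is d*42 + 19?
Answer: 17/2 ≈ 8.5000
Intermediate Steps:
d = -¼ (d = -5/20 = -5*1/20 = -¼ ≈ -0.25000)
d*42 + 19 = -¼*42 + 19 = -21/2 + 19 = 17/2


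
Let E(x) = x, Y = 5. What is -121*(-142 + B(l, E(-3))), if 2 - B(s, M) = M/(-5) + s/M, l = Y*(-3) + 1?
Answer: 263659/15 ≈ 17577.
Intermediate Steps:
l = -14 (l = 5*(-3) + 1 = -15 + 1 = -14)
B(s, M) = 2 + M/5 - s/M (B(s, M) = 2 - (M/(-5) + s/M) = 2 - (M*(-⅕) + s/M) = 2 - (-M/5 + s/M) = 2 + (M/5 - s/M) = 2 + M/5 - s/M)
-121*(-142 + B(l, E(-3))) = -121*(-142 + (2 + (⅕)*(-3) - 1*(-14)/(-3))) = -121*(-142 + (2 - ⅗ - 1*(-14)*(-⅓))) = -121*(-142 + (2 - ⅗ - 14/3)) = -121*(-142 - 49/15) = -121*(-2179/15) = 263659/15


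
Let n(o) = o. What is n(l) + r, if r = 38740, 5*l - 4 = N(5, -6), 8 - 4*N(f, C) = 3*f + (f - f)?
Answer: 774809/20 ≈ 38740.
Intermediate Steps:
N(f, C) = 2 - 3*f/4 (N(f, C) = 2 - (3*f + (f - f))/4 = 2 - (3*f + 0)/4 = 2 - 3*f/4)
l = 9/20 (l = 4/5 + (2 - 3/4*5)/5 = 4/5 + (2 - 15/4)/5 = 4/5 + (1/5)*(-7/4) = 4/5 - 7/20 = 9/20 ≈ 0.45000)
n(l) + r = 9/20 + 38740 = 774809/20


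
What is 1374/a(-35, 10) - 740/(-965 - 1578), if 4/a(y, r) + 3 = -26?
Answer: -50662709/5086 ≈ -9961.2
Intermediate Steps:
a(y, r) = -4/29 (a(y, r) = 4/(-3 - 26) = 4/(-29) = 4*(-1/29) = -4/29)
1374/a(-35, 10) - 740/(-965 - 1578) = 1374/(-4/29) - 740/(-965 - 1578) = 1374*(-29/4) - 740/(-2543) = -19923/2 - 1/2543*(-740) = -19923/2 + 740/2543 = -50662709/5086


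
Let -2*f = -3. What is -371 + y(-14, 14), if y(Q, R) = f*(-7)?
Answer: -763/2 ≈ -381.50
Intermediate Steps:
f = 3/2 (f = -½*(-3) = 3/2 ≈ 1.5000)
y(Q, R) = -21/2 (y(Q, R) = (3/2)*(-7) = -21/2)
-371 + y(-14, 14) = -371 - 21/2 = -763/2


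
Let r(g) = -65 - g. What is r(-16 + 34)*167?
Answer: -13861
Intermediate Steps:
r(-16 + 34)*167 = (-65 - (-16 + 34))*167 = (-65 - 1*18)*167 = (-65 - 18)*167 = -83*167 = -13861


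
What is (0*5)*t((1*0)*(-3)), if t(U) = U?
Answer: 0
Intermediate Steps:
(0*5)*t((1*0)*(-3)) = (0*5)*((1*0)*(-3)) = 0*(0*(-3)) = 0*0 = 0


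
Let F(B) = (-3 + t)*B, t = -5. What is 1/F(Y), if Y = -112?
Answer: 1/896 ≈ 0.0011161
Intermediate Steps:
F(B) = -8*B (F(B) = (-3 - 5)*B = -8*B)
1/F(Y) = 1/(-8*(-112)) = 1/896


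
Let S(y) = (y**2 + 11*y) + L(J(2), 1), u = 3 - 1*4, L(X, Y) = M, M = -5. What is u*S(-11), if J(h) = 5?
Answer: 5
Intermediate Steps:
L(X, Y) = -5
u = -1 (u = 3 - 4 = -1)
S(y) = -5 + y**2 + 11*y (S(y) = (y**2 + 11*y) - 5 = -5 + y**2 + 11*y)
u*S(-11) = -(-5 + (-11)**2 + 11*(-11)) = -(-5 + 121 - 121) = -1*(-5) = 5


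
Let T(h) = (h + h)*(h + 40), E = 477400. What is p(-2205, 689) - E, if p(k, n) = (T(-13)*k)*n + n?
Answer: 1066033279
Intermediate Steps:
T(h) = 2*h*(40 + h) (T(h) = (2*h)*(40 + h) = 2*h*(40 + h))
p(k, n) = n - 702*k*n (p(k, n) = ((2*(-13)*(40 - 13))*k)*n + n = ((2*(-13)*27)*k)*n + n = (-702*k)*n + n = -702*k*n + n = n - 702*k*n)
p(-2205, 689) - E = 689*(1 - 702*(-2205)) - 1*477400 = 689*(1 + 1547910) - 477400 = 689*1547911 - 477400 = 1066510679 - 477400 = 1066033279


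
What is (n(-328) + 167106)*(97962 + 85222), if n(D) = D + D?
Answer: 30490976800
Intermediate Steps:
n(D) = 2*D
(n(-328) + 167106)*(97962 + 85222) = (2*(-328) + 167106)*(97962 + 85222) = (-656 + 167106)*183184 = 166450*183184 = 30490976800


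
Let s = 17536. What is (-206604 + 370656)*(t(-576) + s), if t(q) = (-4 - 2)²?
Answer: 2882721744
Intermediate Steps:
t(q) = 36 (t(q) = (-6)² = 36)
(-206604 + 370656)*(t(-576) + s) = (-206604 + 370656)*(36 + 17536) = 164052*17572 = 2882721744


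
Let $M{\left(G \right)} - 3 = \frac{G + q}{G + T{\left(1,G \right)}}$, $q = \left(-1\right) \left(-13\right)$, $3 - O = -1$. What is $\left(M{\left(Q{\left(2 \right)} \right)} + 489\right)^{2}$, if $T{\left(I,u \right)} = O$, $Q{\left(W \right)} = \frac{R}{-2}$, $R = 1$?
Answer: $\frac{12033961}{49} \approx 2.4559 \cdot 10^{5}$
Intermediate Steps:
$Q{\left(W \right)} = - \frac{1}{2}$ ($Q{\left(W \right)} = 1 \frac{1}{-2} = 1 \left(- \frac{1}{2}\right) = - \frac{1}{2}$)
$O = 4$ ($O = 3 - -1 = 3 + 1 = 4$)
$T{\left(I,u \right)} = 4$
$q = 13$
$M{\left(G \right)} = 3 + \frac{13 + G}{4 + G}$ ($M{\left(G \right)} = 3 + \frac{G + 13}{G + 4} = 3 + \frac{13 + G}{4 + G}$)
$\left(M{\left(Q{\left(2 \right)} \right)} + 489\right)^{2} = \left(\frac{25 + 4 \left(- \frac{1}{2}\right)}{4 - \frac{1}{2}} + 489\right)^{2} = \left(\frac{25 - 2}{\frac{7}{2}} + 489\right)^{2} = \left(\frac{2}{7} \cdot 23 + 489\right)^{2} = \left(\frac{46}{7} + 489\right)^{2} = \left(\frac{3469}{7}\right)^{2} = \frac{12033961}{49}$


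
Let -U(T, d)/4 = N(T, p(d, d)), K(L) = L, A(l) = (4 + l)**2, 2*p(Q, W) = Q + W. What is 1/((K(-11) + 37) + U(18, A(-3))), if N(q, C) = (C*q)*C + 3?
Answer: -1/58 ≈ -0.017241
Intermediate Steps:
p(Q, W) = Q/2 + W/2 (p(Q, W) = (Q + W)/2 = Q/2 + W/2)
N(q, C) = 3 + q*C**2 (N(q, C) = q*C**2 + 3 = 3 + q*C**2)
U(T, d) = -12 - 4*T*d**2 (U(T, d) = -4*(3 + T*(d/2 + d/2)**2) = -4*(3 + T*d**2) = -12 - 4*T*d**2)
1/((K(-11) + 37) + U(18, A(-3))) = 1/((-11 + 37) + (-12 - 4*18*((4 - 3)**2)**2)) = 1/(26 + (-12 - 4*18*(1**2)**2)) = 1/(26 + (-12 - 4*18*1**2)) = 1/(26 + (-12 - 4*18*1)) = 1/(26 + (-12 - 72)) = 1/(26 - 84) = 1/(-58) = -1/58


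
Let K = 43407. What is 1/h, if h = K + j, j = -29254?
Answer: 1/14153 ≈ 7.0656e-5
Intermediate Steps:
h = 14153 (h = 43407 - 29254 = 14153)
1/h = 1/14153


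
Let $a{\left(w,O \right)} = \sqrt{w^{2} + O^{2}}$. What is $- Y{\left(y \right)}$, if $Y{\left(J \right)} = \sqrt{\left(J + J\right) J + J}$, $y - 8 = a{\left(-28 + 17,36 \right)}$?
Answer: $- \sqrt{2970 + 33 \sqrt{1417}} \approx -64.902$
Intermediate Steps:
$a{\left(w,O \right)} = \sqrt{O^{2} + w^{2}}$
$y = 8 + \sqrt{1417}$ ($y = 8 + \sqrt{36^{2} + \left(-28 + 17\right)^{2}} = 8 + \sqrt{1296 + \left(-11\right)^{2}} = 8 + \sqrt{1296 + 121} = 8 + \sqrt{1417} \approx 45.643$)
$Y{\left(J \right)} = \sqrt{J + 2 J^{2}}$ ($Y{\left(J \right)} = \sqrt{2 J J + J} = \sqrt{2 J^{2} + J} = \sqrt{J + 2 J^{2}}$)
$- Y{\left(y \right)} = - \sqrt{\left(8 + \sqrt{1417}\right) \left(1 + 2 \left(8 + \sqrt{1417}\right)\right)} = - \sqrt{\left(8 + \sqrt{1417}\right) \left(1 + \left(16 + 2 \sqrt{1417}\right)\right)} = - \sqrt{\left(8 + \sqrt{1417}\right) \left(17 + 2 \sqrt{1417}\right)} = - \sqrt{8 + \sqrt{1417}} \sqrt{17 + 2 \sqrt{1417}}$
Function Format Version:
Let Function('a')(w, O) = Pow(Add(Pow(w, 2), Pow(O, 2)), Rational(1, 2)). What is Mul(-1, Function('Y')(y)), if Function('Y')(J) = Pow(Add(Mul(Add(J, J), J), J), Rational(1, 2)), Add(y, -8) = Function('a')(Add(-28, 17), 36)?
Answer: Mul(-1, Pow(Add(2970, Mul(33, Pow(1417, Rational(1, 2)))), Rational(1, 2))) ≈ -64.902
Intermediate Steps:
Function('a')(w, O) = Pow(Add(Pow(O, 2), Pow(w, 2)), Rational(1, 2))
y = Add(8, Pow(1417, Rational(1, 2))) (y = Add(8, Pow(Add(Pow(36, 2), Pow(Add(-28, 17), 2)), Rational(1, 2))) = Add(8, Pow(Add(1296, Pow(-11, 2)), Rational(1, 2))) = Add(8, Pow(Add(1296, 121), Rational(1, 2))) = Add(8, Pow(1417, Rational(1, 2))) ≈ 45.643)
Function('Y')(J) = Pow(Add(J, Mul(2, Pow(J, 2))), Rational(1, 2)) (Function('Y')(J) = Pow(Add(Mul(Mul(2, J), J), J), Rational(1, 2)) = Pow(Add(Mul(2, Pow(J, 2)), J), Rational(1, 2)) = Pow(Add(J, Mul(2, Pow(J, 2))), Rational(1, 2)))
Mul(-1, Function('Y')(y)) = Mul(-1, Pow(Mul(Add(8, Pow(1417, Rational(1, 2))), Add(1, Mul(2, Add(8, Pow(1417, Rational(1, 2)))))), Rational(1, 2))) = Mul(-1, Pow(Mul(Add(8, Pow(1417, Rational(1, 2))), Add(1, Add(16, Mul(2, Pow(1417, Rational(1, 2)))))), Rational(1, 2))) = Mul(-1, Pow(Mul(Add(8, Pow(1417, Rational(1, 2))), Add(17, Mul(2, Pow(1417, Rational(1, 2))))), Rational(1, 2))) = Mul(-1, Mul(Pow(Add(8, Pow(1417, Rational(1, 2))), Rational(1, 2)), Pow(Add(17, Mul(2, Pow(1417, Rational(1, 2)))), Rational(1, 2)))) = Mul(-1, Pow(Add(8, Pow(1417, Rational(1, 2))), Rational(1, 2)), Pow(Add(17, Mul(2, Pow(1417, Rational(1, 2)))), Rational(1, 2)))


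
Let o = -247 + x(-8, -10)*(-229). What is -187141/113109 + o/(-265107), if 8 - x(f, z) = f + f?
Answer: -16320934700/9995329221 ≈ -1.6329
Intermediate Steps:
x(f, z) = 8 - 2*f (x(f, z) = 8 - (f + f) = 8 - 2*f)
o = -5743 (o = -247 + (8 - 2*(-8))*(-229) = -247 + (8 + 16)*(-229) = -247 + 24*(-229) = -247 - 5496 = -5743)
-187141/113109 + o/(-265107) = -187141/113109 - 5743/(-265107) = -187141*1/113109 - 5743*(-1/265107) = -187141/113109 + 5743/265107 = -16320934700/9995329221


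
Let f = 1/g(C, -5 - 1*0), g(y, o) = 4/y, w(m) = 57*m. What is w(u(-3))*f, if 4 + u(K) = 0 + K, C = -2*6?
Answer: 1197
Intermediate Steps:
C = -12
u(K) = -4 + K (u(K) = -4 + (0 + K) = -4 + K)
f = -3 (f = 1/(4/(-12)) = 1/(4*(-1/12)) = 1/(-⅓) = -3)
w(u(-3))*f = (57*(-4 - 3))*(-3) = (57*(-7))*(-3) = -399*(-3) = 1197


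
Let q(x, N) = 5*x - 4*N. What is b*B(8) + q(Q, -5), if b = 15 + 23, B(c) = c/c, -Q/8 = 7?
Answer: -222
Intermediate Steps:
Q = -56 (Q = -8*7 = -56)
B(c) = 1
b = 38
q(x, N) = -4*N + 5*x
b*B(8) + q(Q, -5) = 38*1 + (-4*(-5) + 5*(-56)) = 38 + (20 - 280) = 38 - 260 = -222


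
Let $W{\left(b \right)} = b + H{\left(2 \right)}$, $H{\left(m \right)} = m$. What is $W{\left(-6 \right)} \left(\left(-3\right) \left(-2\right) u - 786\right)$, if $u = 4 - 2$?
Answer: $3096$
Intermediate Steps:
$u = 2$ ($u = 4 - 2 = 2$)
$W{\left(b \right)} = 2 + b$ ($W{\left(b \right)} = b + 2 = 2 + b$)
$W{\left(-6 \right)} \left(\left(-3\right) \left(-2\right) u - 786\right) = \left(2 - 6\right) \left(\left(-3\right) \left(-2\right) 2 - 786\right) = - 4 \left(6 \cdot 2 - 786\right) = - 4 \left(12 - 786\right) = \left(-4\right) \left(-774\right) = 3096$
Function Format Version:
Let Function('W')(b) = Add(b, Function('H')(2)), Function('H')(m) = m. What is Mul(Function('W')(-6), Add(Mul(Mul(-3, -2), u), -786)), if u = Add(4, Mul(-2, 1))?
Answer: 3096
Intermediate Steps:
u = 2 (u = Add(4, -2) = 2)
Function('W')(b) = Add(2, b) (Function('W')(b) = Add(b, 2) = Add(2, b))
Mul(Function('W')(-6), Add(Mul(Mul(-3, -2), u), -786)) = Mul(Add(2, -6), Add(Mul(Mul(-3, -2), 2), -786)) = Mul(-4, Add(Mul(6, 2), -786)) = Mul(-4, Add(12, -786)) = Mul(-4, -774) = 3096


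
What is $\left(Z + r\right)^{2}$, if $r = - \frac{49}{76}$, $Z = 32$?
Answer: $\frac{5678689}{5776} \approx 983.15$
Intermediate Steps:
$r = - \frac{49}{76}$ ($r = \left(-49\right) \frac{1}{76} = - \frac{49}{76} \approx -0.64474$)
$\left(Z + r\right)^{2} = \left(32 - \frac{49}{76}\right)^{2} = \left(\frac{2383}{76}\right)^{2} = \frac{5678689}{5776}$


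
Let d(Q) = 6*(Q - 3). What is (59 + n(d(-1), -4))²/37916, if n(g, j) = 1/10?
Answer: 349281/3791600 ≈ 0.092120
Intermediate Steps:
d(Q) = -18 + 6*Q (d(Q) = 6*(-3 + Q) = -18 + 6*Q)
n(g, j) = ⅒
(59 + n(d(-1), -4))²/37916 = (59 + ⅒)²/37916 = (591/10)²*(1/37916) = (349281/100)*(1/37916) = 349281/3791600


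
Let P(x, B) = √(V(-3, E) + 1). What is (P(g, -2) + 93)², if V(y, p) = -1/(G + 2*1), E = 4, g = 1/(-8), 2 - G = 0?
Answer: (186 + √3)²/4 ≈ 8810.8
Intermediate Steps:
G = 2 (G = 2 - 1*0 = 2 + 0 = 2)
g = -⅛ ≈ -0.12500
V(y, p) = -¼ (V(y, p) = -1/(2 + 2*1) = -1/(2 + 2) = -1/4 = -1*¼ = -¼)
P(x, B) = √3/2 (P(x, B) = √(-¼ + 1) = √(¾) = √3/2)
(P(g, -2) + 93)² = (√3/2 + 93)² = (93 + √3/2)²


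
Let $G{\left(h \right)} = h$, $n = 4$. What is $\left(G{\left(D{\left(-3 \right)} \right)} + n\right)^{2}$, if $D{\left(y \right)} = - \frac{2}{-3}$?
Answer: $\frac{196}{9} \approx 21.778$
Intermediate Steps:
$D{\left(y \right)} = \frac{2}{3}$ ($D{\left(y \right)} = \left(-2\right) \left(- \frac{1}{3}\right) = \frac{2}{3}$)
$\left(G{\left(D{\left(-3 \right)} \right)} + n\right)^{2} = \left(\frac{2}{3} + 4\right)^{2} = \left(\frac{14}{3}\right)^{2} = \frac{196}{9}$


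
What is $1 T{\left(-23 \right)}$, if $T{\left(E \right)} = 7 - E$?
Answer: $30$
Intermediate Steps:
$1 T{\left(-23 \right)} = 1 \left(7 - -23\right) = 1 \left(7 + 23\right) = 1 \cdot 30 = 30$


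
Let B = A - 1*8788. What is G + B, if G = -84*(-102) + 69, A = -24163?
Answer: -24314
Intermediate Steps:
B = -32951 (B = -24163 - 1*8788 = -24163 - 8788 = -32951)
G = 8637 (G = 8568 + 69 = 8637)
G + B = 8637 - 32951 = -24314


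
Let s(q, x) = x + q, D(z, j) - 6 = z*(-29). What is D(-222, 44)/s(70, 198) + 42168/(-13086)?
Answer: 3042715/146127 ≈ 20.822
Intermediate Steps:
D(z, j) = 6 - 29*z (D(z, j) = 6 + z*(-29) = 6 - 29*z)
s(q, x) = q + x
D(-222, 44)/s(70, 198) + 42168/(-13086) = (6 - 29*(-222))/(70 + 198) + 42168/(-13086) = (6 + 6438)/268 + 42168*(-1/13086) = 6444*(1/268) - 7028/2181 = 1611/67 - 7028/2181 = 3042715/146127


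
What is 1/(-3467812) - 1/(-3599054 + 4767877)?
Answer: -4636635/4053258425276 ≈ -1.1439e-6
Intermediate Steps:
1/(-3467812) - 1/(-3599054 + 4767877) = -1/3467812 - 1/1168823 = -4636635/4053258425276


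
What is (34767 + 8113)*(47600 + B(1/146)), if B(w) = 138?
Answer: 2047005440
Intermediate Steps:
(34767 + 8113)*(47600 + B(1/146)) = (34767 + 8113)*(47600 + 138) = 42880*47738 = 2047005440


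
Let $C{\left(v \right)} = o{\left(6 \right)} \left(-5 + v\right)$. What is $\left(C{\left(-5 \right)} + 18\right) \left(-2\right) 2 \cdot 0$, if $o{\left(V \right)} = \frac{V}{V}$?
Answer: $0$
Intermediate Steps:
$o{\left(V \right)} = 1$
$C{\left(v \right)} = -5 + v$ ($C{\left(v \right)} = 1 \left(-5 + v\right) = -5 + v$)
$\left(C{\left(-5 \right)} + 18\right) \left(-2\right) 2 \cdot 0 = \left(\left(-5 - 5\right) + 18\right) \left(-2\right) 2 \cdot 0 = \left(-10 + 18\right) \left(\left(-4\right) 0\right) = 8 \cdot 0 = 0$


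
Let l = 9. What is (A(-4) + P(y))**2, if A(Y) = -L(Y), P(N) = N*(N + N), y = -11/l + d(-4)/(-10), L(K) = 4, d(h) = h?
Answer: 28751044/4100625 ≈ 7.0114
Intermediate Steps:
y = -37/45 (y = -11/9 - 4/(-10) = -11*1/9 - 4*(-1/10) = -11/9 + 2/5 = -37/45 ≈ -0.82222)
P(N) = 2*N**2 (P(N) = N*(2*N) = 2*N**2)
A(Y) = -4 (A(Y) = -1*4 = -4)
(A(-4) + P(y))**2 = (-4 + 2*(-37/45)**2)**2 = (-4 + 2*(1369/2025))**2 = (-4 + 2738/2025)**2 = (-5362/2025)**2 = 28751044/4100625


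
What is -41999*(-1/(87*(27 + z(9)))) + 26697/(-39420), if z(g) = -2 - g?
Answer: 44956621/1524240 ≈ 29.494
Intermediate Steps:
-41999*(-1/(87*(27 + z(9)))) + 26697/(-39420) = -41999*(-1/(87*(27 + (-2 - 1*9)))) + 26697/(-39420) = -41999*(-1/(87*(27 + (-2 - 9)))) + 26697*(-1/39420) = -41999*(-1/(87*(27 - 11))) - 8899/13140 = -41999/(16*(-87)) - 8899/13140 = -41999/(-1392) - 8899/13140 = -41999*(-1/1392) - 8899/13140 = 41999/1392 - 8899/13140 = 44956621/1524240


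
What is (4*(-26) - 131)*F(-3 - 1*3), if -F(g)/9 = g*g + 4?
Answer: 84600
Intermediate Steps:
F(g) = -36 - 9*g² (F(g) = -9*(g*g + 4) = -9*(g² + 4) = -9*(4 + g²) = -36 - 9*g²)
(4*(-26) - 131)*F(-3 - 1*3) = (4*(-26) - 131)*(-36 - 9*(-3 - 1*3)²) = (-104 - 131)*(-36 - 9*(-3 - 3)²) = -235*(-36 - 9*(-6)²) = -235*(-36 - 9*36) = -235*(-36 - 324) = -235*(-360) = 84600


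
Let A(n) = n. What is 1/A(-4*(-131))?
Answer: 1/524 ≈ 0.0019084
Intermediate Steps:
1/A(-4*(-131)) = 1/(-4*(-131)) = 1/524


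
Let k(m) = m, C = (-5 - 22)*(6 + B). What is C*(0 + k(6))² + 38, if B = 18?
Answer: -23290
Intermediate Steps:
C = -648 (C = (-5 - 22)*(6 + 18) = -27*24 = -648)
C*(0 + k(6))² + 38 = -648*(0 + 6)² + 38 = -648*6² + 38 = -648*36 + 38 = -23328 + 38 = -23290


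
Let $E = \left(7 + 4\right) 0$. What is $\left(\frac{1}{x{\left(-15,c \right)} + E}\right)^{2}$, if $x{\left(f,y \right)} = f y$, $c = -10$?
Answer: $\frac{1}{22500} \approx 4.4444 \cdot 10^{-5}$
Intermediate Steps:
$E = 0$ ($E = 11 \cdot 0 = 0$)
$\left(\frac{1}{x{\left(-15,c \right)} + E}\right)^{2} = \left(\frac{1}{\left(-15\right) \left(-10\right) + 0}\right)^{2} = \left(\frac{1}{150 + 0}\right)^{2} = \left(\frac{1}{150}\right)^{2} = \frac{1}{22500}$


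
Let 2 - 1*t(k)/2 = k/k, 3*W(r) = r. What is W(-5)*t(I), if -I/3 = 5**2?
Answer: -10/3 ≈ -3.3333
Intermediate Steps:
W(r) = r/3
I = -75 (I = -3*5**2 = -3*25 = -75)
t(k) = 2 (t(k) = 4 - 2*k/k = 4 - 2*1 = 4 - 2 = 2)
W(-5)*t(I) = ((1/3)*(-5))*2 = -5/3*2 = -10/3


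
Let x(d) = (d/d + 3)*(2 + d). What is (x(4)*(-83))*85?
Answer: -169320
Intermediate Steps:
x(d) = 8 + 4*d (x(d) = (1 + 3)*(2 + d) = 4*(2 + d) = 8 + 4*d)
(x(4)*(-83))*85 = ((8 + 4*4)*(-83))*85 = ((8 + 16)*(-83))*85 = (24*(-83))*85 = -1992*85 = -169320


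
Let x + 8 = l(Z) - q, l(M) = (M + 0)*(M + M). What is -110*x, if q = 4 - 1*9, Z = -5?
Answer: -5170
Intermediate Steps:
l(M) = 2*M**2 (l(M) = M*(2*M) = 2*M**2)
q = -5 (q = 4 - 9 = -5)
x = 47 (x = -8 + (2*(-5)**2 - 1*(-5)) = -8 + (2*25 + 5) = -8 + (50 + 5) = -8 + 55 = 47)
-110*x = -110*47 = -5170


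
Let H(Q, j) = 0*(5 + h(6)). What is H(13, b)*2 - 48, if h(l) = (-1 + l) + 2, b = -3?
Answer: -48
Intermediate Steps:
h(l) = 1 + l
H(Q, j) = 0 (H(Q, j) = 0*(5 + (1 + 6)) = 0*(5 + 7) = 0*12 = 0)
H(13, b)*2 - 48 = 0*2 - 48 = 0 - 48 = -48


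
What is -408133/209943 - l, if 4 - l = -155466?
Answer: -32640246343/209943 ≈ -1.5547e+5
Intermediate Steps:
l = 155470 (l = 4 - 1*(-155466) = 4 + 155466 = 155470)
-408133/209943 - l = -408133/209943 - 1*155470 = -408133*1/209943 - 155470 = -408133/209943 - 155470 = -32640246343/209943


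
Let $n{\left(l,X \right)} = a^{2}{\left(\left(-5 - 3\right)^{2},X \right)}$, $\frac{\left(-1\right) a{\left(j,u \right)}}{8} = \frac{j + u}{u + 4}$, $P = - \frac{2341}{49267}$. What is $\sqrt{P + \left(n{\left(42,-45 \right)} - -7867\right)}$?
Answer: $\frac{2 \sqrt{8038676838462613}}{2019947} \approx 88.773$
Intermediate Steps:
$P = - \frac{2341}{49267}$ ($P = \left(-2341\right) \frac{1}{49267} = - \frac{2341}{49267} \approx -0.047517$)
$a{\left(j,u \right)} = - \frac{8 \left(j + u\right)}{4 + u}$ ($a{\left(j,u \right)} = - 8 \frac{j + u}{u + 4} = - 8 \frac{j + u}{4 + u} = - \frac{8 \left(j + u\right)}{4 + u}$)
$n{\left(l,X \right)} = \frac{64 \left(-64 - X\right)^{2}}{\left(4 + X\right)^{2}}$ ($n{\left(l,X \right)} = \left(\frac{8 \left(- \left(-5 - 3\right)^{2} - X\right)}{4 + X}\right)^{2} = \left(\frac{8 \left(- \left(-8\right)^{2} - X\right)}{4 + X}\right)^{2} = \left(\frac{8 \left(\left(-1\right) 64 - X\right)}{4 + X}\right)^{2} = \left(\frac{8 \left(-64 - X\right)}{4 + X}\right)^{2} = \frac{64 \left(-64 - X\right)^{2}}{\left(4 + X\right)^{2}}$)
$\sqrt{P + \left(n{\left(42,-45 \right)} - -7867\right)} = \sqrt{- \frac{2341}{49267} + \left(\frac{64 \left(64 - 45\right)^{2}}{\left(4 - 45\right)^{2}} - -7867\right)} = \sqrt{- \frac{2341}{49267} + \left(\frac{64 \cdot 19^{2}}{1681} + 7867\right)} = \sqrt{- \frac{2341}{49267} + \left(64 \cdot \frac{1}{1681} \cdot 361 + 7867\right)} = \sqrt{- \frac{2341}{49267} + \left(\frac{23104}{1681} + 7867\right)} = \sqrt{- \frac{2341}{49267} + \frac{13247531}{1681}} = \sqrt{\frac{652662174556}{82817827}} = \frac{2 \sqrt{8038676838462613}}{2019947}$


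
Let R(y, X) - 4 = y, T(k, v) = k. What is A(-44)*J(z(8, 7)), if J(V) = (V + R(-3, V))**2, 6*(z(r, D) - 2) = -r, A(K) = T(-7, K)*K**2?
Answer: -338800/9 ≈ -37644.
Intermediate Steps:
R(y, X) = 4 + y
A(K) = -7*K**2
z(r, D) = 2 - r/6 (z(r, D) = 2 + (-r)/6 = 2 - r/6)
J(V) = (1 + V)**2 (J(V) = (V + (4 - 3))**2 = (V + 1)**2 = (1 + V)**2)
A(-44)*J(z(8, 7)) = (-7*(-44)**2)*(1 + (2 - 1/6*8))**2 = (-7*1936)*(1 + (2 - 4/3))**2 = -13552*(1 + 2/3)**2 = -13552*(5/3)**2 = -13552*25/9 = -338800/9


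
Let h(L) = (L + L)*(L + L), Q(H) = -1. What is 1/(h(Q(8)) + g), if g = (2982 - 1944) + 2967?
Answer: 1/4009 ≈ 0.00024944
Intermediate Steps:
h(L) = 4*L² (h(L) = (2*L)*(2*L) = 4*L²)
g = 4005 (g = 1038 + 2967 = 4005)
1/(h(Q(8)) + g) = 1/(4*(-1)² + 4005) = 1/(4*1 + 4005) = 1/(4 + 4005) = 1/4009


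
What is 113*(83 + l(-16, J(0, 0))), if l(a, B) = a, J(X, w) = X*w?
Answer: 7571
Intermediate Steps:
113*(83 + l(-16, J(0, 0))) = 113*(83 - 16) = 113*67 = 7571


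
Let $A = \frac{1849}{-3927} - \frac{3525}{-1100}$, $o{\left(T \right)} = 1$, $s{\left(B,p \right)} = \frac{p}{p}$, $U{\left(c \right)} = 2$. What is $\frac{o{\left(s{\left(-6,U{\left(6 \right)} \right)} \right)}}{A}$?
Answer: $\frac{15708}{42941} \approx 0.3658$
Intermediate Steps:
$s{\left(B,p \right)} = 1$
$A = \frac{42941}{15708}$ ($A = 1849 \left(- \frac{1}{3927}\right) - - \frac{141}{44} = - \frac{1849}{3927} + \frac{141}{44} = \frac{42941}{15708} \approx 2.7337$)
$\frac{o{\left(s{\left(-6,U{\left(6 \right)} \right)} \right)}}{A} = 1 \frac{1}{\frac{42941}{15708}} = 1 \cdot \frac{15708}{42941} = \frac{15708}{42941}$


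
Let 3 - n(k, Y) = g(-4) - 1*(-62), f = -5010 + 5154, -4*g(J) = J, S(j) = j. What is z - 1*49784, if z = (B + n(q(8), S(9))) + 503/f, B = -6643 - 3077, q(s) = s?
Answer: -8576713/144 ≈ -59561.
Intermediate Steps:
g(J) = -J/4
B = -9720
f = 144
n(k, Y) = -60 (n(k, Y) = 3 - (-1/4*(-4) - 1*(-62)) = 3 - (1 + 62) = 3 - 1*63 = 3 - 63 = -60)
z = -1407817/144 (z = (-9720 - 60) + 503/144 = -9780 + 503*(1/144) = -9780 + 503/144 = -1407817/144 ≈ -9776.5)
z - 1*49784 = -1407817/144 - 1*49784 = -1407817/144 - 49784 = -8576713/144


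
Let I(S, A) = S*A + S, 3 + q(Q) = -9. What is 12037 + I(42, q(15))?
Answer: 11575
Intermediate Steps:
q(Q) = -12 (q(Q) = -3 - 9 = -12)
I(S, A) = S + A*S (I(S, A) = A*S + S = S + A*S)
12037 + I(42, q(15)) = 12037 + 42*(1 - 12) = 12037 + 42*(-11) = 12037 - 462 = 11575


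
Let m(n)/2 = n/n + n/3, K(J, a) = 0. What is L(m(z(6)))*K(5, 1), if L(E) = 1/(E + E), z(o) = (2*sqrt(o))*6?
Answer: 0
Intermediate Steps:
z(o) = 12*sqrt(o)
m(n) = 2 + 2*n/3 (m(n) = 2*(n/n + n/3) = 2*(1 + n*(1/3)) = 2*(1 + n/3) = 2 + 2*n/3)
L(E) = 1/(2*E)
L(m(z(6)))*K(5, 1) = (1/(2*(2 + 2*(12*sqrt(6))/3)))*0 = (1/(2*(2 + 8*sqrt(6))))*0 = 0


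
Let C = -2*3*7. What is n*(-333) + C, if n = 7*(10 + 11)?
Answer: -48993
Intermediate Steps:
n = 147 (n = 7*21 = 147)
C = -42 (C = -6*7 = -42)
n*(-333) + C = 147*(-333) - 42 = -48951 - 42 = -48993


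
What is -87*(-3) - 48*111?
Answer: -5067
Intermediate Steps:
-87*(-3) - 48*111 = 261 - 5328 = -5067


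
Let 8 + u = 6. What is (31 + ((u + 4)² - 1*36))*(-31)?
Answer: 31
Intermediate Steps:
u = -2 (u = -8 + 6 = -2)
(31 + ((u + 4)² - 1*36))*(-31) = (31 + ((-2 + 4)² - 1*36))*(-31) = (31 + (2² - 36))*(-31) = (31 + (4 - 36))*(-31) = (31 - 32)*(-31) = -1*(-31) = 31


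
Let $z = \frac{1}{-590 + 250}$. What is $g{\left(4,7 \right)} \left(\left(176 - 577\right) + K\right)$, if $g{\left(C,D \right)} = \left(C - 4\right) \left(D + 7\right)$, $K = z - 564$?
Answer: $0$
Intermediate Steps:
$z = - \frac{1}{340}$ ($z = \frac{1}{-340} = - \frac{1}{340} \approx -0.0029412$)
$K = - \frac{191761}{340}$ ($K = - \frac{1}{340} - 564 = - \frac{191761}{340} \approx -564.0$)
$g{\left(C,D \right)} = \left(-4 + C\right) \left(7 + D\right)$
$g{\left(4,7 \right)} \left(\left(176 - 577\right) + K\right) = \left(-28 - 28 + 7 \cdot 4 + 4 \cdot 7\right) \left(\left(176 - 577\right) - \frac{191761}{340}\right) = \left(-28 - 28 + 28 + 28\right) \left(-401 - \frac{191761}{340}\right) = 0 \left(- \frac{328101}{340}\right) = 0$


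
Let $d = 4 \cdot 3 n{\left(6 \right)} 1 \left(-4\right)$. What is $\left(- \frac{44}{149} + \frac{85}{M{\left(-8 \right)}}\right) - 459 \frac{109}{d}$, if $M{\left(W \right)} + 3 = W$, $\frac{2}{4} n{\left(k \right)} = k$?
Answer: $\frac{8269665}{104896} \approx 78.837$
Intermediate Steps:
$n{\left(k \right)} = 2 k$
$d = -576$ ($d = 4 \cdot 3 \cdot 2 \cdot 6 \cdot 1 \left(-4\right) = 12 \cdot 12 \left(-4\right) = 144 \left(-4\right) = -576$)
$M{\left(W \right)} = -3 + W$
$\left(- \frac{44}{149} + \frac{85}{M{\left(-8 \right)}}\right) - 459 \frac{109}{d} = \left(- \frac{44}{149} + \frac{85}{-3 - 8}\right) - 459 \frac{109}{-576} = \left(\left(-44\right) \frac{1}{149} + \frac{85}{-11}\right) - 459 \cdot 109 \left(- \frac{1}{576}\right) = \left(- \frac{44}{149} + 85 \left(- \frac{1}{11}\right)\right) - - \frac{5559}{64} = \left(- \frac{44}{149} - \frac{85}{11}\right) + \frac{5559}{64} = - \frac{13149}{1639} + \frac{5559}{64} = \frac{8269665}{104896}$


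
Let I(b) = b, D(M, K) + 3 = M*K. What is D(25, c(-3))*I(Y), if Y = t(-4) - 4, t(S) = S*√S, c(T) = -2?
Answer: 212 + 424*I ≈ 212.0 + 424.0*I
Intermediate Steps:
D(M, K) = -3 + K*M (D(M, K) = -3 + M*K = -3 + K*M)
t(S) = S^(3/2)
Y = -4 - 8*I (Y = (-4)^(3/2) - 4 = -8*I - 4 = -4 - 8*I ≈ -4.0 - 8.0*I)
D(25, c(-3))*I(Y) = (-3 - 2*25)*(-4 - 8*I) = (-3 - 50)*(-4 - 8*I) = -53*(-4 - 8*I) = 212 + 424*I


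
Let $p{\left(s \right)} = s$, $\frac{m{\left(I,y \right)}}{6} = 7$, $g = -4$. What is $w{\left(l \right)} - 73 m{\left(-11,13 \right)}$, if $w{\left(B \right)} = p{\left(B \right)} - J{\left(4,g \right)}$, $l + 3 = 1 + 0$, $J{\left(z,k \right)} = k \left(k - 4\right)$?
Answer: $-3100$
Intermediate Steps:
$m{\left(I,y \right)} = 42$ ($m{\left(I,y \right)} = 6 \cdot 7 = 42$)
$J{\left(z,k \right)} = k \left(-4 + k\right)$
$l = -2$ ($l = -3 + \left(1 + 0\right) = -3 + 1 = -2$)
$w{\left(B \right)} = -32 + B$ ($w{\left(B \right)} = B - - 4 \left(-4 - 4\right) = B - \left(-4\right) \left(-8\right) = B - 32 = -32 + B$)
$w{\left(l \right)} - 73 m{\left(-11,13 \right)} = \left(-32 - 2\right) - 3066 = -34 - 3066 = -3100$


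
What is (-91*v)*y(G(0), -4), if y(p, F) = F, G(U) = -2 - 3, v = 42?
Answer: 15288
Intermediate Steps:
G(U) = -5
(-91*v)*y(G(0), -4) = -91*42*(-4) = -3822*(-4) = 15288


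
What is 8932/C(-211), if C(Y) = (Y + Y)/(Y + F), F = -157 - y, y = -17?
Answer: 1567566/211 ≈ 7429.2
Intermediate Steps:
F = -140 (F = -157 - 1*(-17) = -157 + 17 = -140)
C(Y) = 2*Y/(-140 + Y) (C(Y) = (Y + Y)/(Y - 140) = (2*Y)/(-140 + Y) = 2*Y/(-140 + Y))
8932/C(-211) = 8932/((2*(-211)/(-140 - 211))) = 8932/((2*(-211)/(-351))) = 8932/((2*(-211)*(-1/351))) = 8932/(422/351) = 8932*(351/422) = 1567566/211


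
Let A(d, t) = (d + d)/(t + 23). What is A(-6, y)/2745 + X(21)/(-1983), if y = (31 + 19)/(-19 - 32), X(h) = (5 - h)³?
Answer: 1402806596/679207245 ≈ 2.0654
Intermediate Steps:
y = -50/51 (y = 50/(-51) = 50*(-1/51) = -50/51 ≈ -0.98039)
A(d, t) = 2*d/(23 + t) (A(d, t) = (2*d)/(23 + t) = 2*d/(23 + t))
A(-6, y)/2745 + X(21)/(-1983) = (2*(-6)/(23 - 50/51))/2745 - (-5 + 21)³/(-1983) = (2*(-6)/(1123/51))*(1/2745) - 1*16³*(-1/1983) = (2*(-6)*(51/1123))*(1/2745) - 1*4096*(-1/1983) = -612/1123*1/2745 - 4096*(-1/1983) = -68/342515 + 4096/1983 = 1402806596/679207245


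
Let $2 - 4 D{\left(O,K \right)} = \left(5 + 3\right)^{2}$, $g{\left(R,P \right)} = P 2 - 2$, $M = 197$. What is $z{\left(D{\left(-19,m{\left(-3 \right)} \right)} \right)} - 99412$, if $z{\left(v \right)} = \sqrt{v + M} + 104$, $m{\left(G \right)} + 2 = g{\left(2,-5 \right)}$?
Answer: $-99308 + \frac{11 \sqrt{6}}{2} \approx -99295.0$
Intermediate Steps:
$g{\left(R,P \right)} = -2 + 2 P$ ($g{\left(R,P \right)} = 2 P - 2 = -2 + 2 P$)
$m{\left(G \right)} = -14$ ($m{\left(G \right)} = -2 + \left(-2 + 2 \left(-5\right)\right) = -2 - 12 = -14$)
$D{\left(O,K \right)} = - \frac{31}{2}$ ($D{\left(O,K \right)} = \frac{1}{2} - \frac{\left(5 + 3\right)^{2}}{4} = \frac{1}{2} - \frac{8^{2}}{4} = \frac{1}{2} - 16 = - \frac{31}{2}$)
$z{\left(v \right)} = 104 + \sqrt{197 + v}$ ($z{\left(v \right)} = \sqrt{v + 197} + 104 = \sqrt{197 + v} + 104 = 104 + \sqrt{197 + v}$)
$z{\left(D{\left(-19,m{\left(-3 \right)} \right)} \right)} - 99412 = \left(104 + \sqrt{197 - \frac{31}{2}}\right) - 99412 = \left(104 + \sqrt{\frac{363}{2}}\right) - 99412 = \left(104 + \frac{11 \sqrt{6}}{2}\right) - 99412 = -99308 + \frac{11 \sqrt{6}}{2}$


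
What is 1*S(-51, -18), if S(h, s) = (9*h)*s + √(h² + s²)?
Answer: 8262 + 15*√13 ≈ 8316.1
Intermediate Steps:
S(h, s) = √(h² + s²) + 9*h*s (S(h, s) = 9*h*s + √(h² + s²) = √(h² + s²) + 9*h*s)
1*S(-51, -18) = 1*(√((-51)² + (-18)²) + 9*(-51)*(-18)) = 1*(√(2601 + 324) + 8262) = 1*(√2925 + 8262) = 1*(15*√13 + 8262) = 1*(8262 + 15*√13) = 8262 + 15*√13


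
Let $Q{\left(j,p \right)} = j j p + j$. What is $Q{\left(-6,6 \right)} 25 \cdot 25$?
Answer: $131250$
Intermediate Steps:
$Q{\left(j,p \right)} = j + p j^{2}$ ($Q{\left(j,p \right)} = j^{2} p + j = p j^{2} + j = j + p j^{2}$)
$Q{\left(-6,6 \right)} 25 \cdot 25 = - 6 \left(1 - 36\right) 25 \cdot 25 = \left(-6\right) \left(-35\right) 25 \cdot 25 = 210 \cdot 25 \cdot 25 = 5250 \cdot 25 = 131250$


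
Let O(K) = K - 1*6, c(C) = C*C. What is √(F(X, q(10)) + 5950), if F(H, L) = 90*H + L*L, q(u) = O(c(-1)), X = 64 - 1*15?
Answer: √10385 ≈ 101.91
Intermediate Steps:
c(C) = C²
O(K) = -6 + K (O(K) = K - 6 = -6 + K)
X = 49 (X = 64 - 15 = 49)
q(u) = -5 (q(u) = -6 + (-1)² = -6 + 1 = -5)
F(H, L) = L² + 90*H (F(H, L) = 90*H + L² = L² + 90*H)
√(F(X, q(10)) + 5950) = √(((-5)² + 90*49) + 5950) = √((25 + 4410) + 5950) = √(4435 + 5950) = √10385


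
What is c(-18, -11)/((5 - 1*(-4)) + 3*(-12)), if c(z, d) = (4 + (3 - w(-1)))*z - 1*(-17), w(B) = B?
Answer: 127/27 ≈ 4.7037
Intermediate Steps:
c(z, d) = 17 + 8*z (c(z, d) = (4 + (3 - 1*(-1)))*z - 1*(-17) = (4 + (3 + 1))*z + 17 = (4 + 4)*z + 17 = 8*z + 17 = 17 + 8*z)
c(-18, -11)/((5 - 1*(-4)) + 3*(-12)) = (17 + 8*(-18))/((5 - 1*(-4)) + 3*(-12)) = (17 - 144)/((5 + 4) - 36) = -127/(9 - 36) = -127/(-27) = -1/27*(-127) = 127/27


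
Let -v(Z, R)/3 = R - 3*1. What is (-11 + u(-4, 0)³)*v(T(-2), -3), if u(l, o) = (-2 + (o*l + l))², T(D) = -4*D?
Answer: 839610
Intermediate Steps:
v(Z, R) = 9 - 3*R (v(Z, R) = -3*(R - 3*1) = -3*(R - 3) = -3*(-3 + R) = 9 - 3*R)
u(l, o) = (-2 + l + l*o)² (u(l, o) = (-2 + (l*o + l))² = (-2 + (l + l*o))² = (-2 + l + l*o)²)
(-11 + u(-4, 0)³)*v(T(-2), -3) = (-11 + ((-2 - 4 - 4*0)²)³)*(9 - 3*(-3)) = (-11 + ((-2 - 4 + 0)²)³)*(9 + 9) = (-11 + ((-6)²)³)*18 = (-11 + 36³)*18 = (-11 + 46656)*18 = 46645*18 = 839610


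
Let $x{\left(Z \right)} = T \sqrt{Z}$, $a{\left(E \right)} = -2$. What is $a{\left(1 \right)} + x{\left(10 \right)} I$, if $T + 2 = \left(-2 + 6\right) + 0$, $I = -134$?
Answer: $-2 - 268 \sqrt{10} \approx -849.49$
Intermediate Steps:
$T = 2$ ($T = -2 + \left(\left(-2 + 6\right) + 0\right) = -2 + \left(4 + 0\right) = -2 + 4 = 2$)
$x{\left(Z \right)} = 2 \sqrt{Z}$
$a{\left(1 \right)} + x{\left(10 \right)} I = -2 + 2 \sqrt{10} \left(-134\right) = -2 - 268 \sqrt{10}$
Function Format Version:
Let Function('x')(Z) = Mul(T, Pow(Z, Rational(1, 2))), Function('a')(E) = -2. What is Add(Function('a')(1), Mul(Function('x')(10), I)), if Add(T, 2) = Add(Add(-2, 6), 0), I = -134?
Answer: Add(-2, Mul(-268, Pow(10, Rational(1, 2)))) ≈ -849.49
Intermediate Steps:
T = 2 (T = Add(-2, Add(Add(-2, 6), 0)) = Add(-2, Add(4, 0)) = Add(-2, 4) = 2)
Function('x')(Z) = Mul(2, Pow(Z, Rational(1, 2)))
Add(Function('a')(1), Mul(Function('x')(10), I)) = Add(-2, Mul(Mul(2, Pow(10, Rational(1, 2))), -134)) = Add(-2, Mul(-268, Pow(10, Rational(1, 2))))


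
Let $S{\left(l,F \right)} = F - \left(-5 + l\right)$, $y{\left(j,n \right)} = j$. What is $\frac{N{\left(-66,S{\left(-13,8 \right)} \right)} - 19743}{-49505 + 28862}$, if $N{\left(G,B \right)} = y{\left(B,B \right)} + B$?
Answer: $\frac{2813}{2949} \approx 0.95388$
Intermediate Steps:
$S{\left(l,F \right)} = 5 + F - l$
$N{\left(G,B \right)} = 2 B$ ($N{\left(G,B \right)} = B + B = 2 B$)
$\frac{N{\left(-66,S{\left(-13,8 \right)} \right)} - 19743}{-49505 + 28862} = \frac{2 \left(5 + 8 - -13\right) - 19743}{-49505 + 28862} = \frac{2 \left(5 + 8 + 13\right) - 19743}{-20643} = \left(2 \cdot 26 - 19743\right) \left(- \frac{1}{20643}\right) = \left(52 - 19743\right) \left(- \frac{1}{20643}\right) = \left(-19691\right) \left(- \frac{1}{20643}\right) = \frac{2813}{2949}$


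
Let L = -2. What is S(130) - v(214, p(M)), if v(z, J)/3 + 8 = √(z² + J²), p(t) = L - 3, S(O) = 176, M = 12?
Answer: 200 - 3*√45821 ≈ -442.18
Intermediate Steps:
p(t) = -5 (p(t) = -2 - 3 = -5)
v(z, J) = -24 + 3*√(J² + z²) (v(z, J) = -24 + 3*√(z² + J²) = -24 + 3*√(J² + z²))
S(130) - v(214, p(M)) = 176 - (-24 + 3*√((-5)² + 214²)) = 176 - (-24 + 3*√(25 + 45796)) = 176 - (-24 + 3*√45821) = 176 + (24 - 3*√45821) = 200 - 3*√45821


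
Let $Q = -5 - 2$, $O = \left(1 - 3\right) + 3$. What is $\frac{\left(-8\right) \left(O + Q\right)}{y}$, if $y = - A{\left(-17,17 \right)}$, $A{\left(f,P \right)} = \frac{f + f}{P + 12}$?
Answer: $\frac{696}{17} \approx 40.941$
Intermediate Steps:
$O = 1$ ($O = -2 + 3 = 1$)
$A{\left(f,P \right)} = \frac{2 f}{12 + P}$
$Q = -7$
$y = \frac{34}{29}$ ($y = - \frac{2 \left(-17\right)}{12 + 17} = - \frac{2 \left(-17\right)}{29} = \left(-1\right) \left(- \frac{34}{29}\right) = \frac{34}{29} \approx 1.1724$)
$\frac{\left(-8\right) \left(O + Q\right)}{y} = \frac{\left(-8\right) \left(1 - 7\right)}{\frac{34}{29}} = \left(-8\right) \left(-6\right) \frac{29}{34} = 48 \cdot \frac{29}{34} = \frac{696}{17}$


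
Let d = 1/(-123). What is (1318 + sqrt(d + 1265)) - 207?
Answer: 1111 + sqrt(19138062)/123 ≈ 1146.6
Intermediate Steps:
d = -1/123 ≈ -0.0081301
(1318 + sqrt(d + 1265)) - 207 = (1318 + sqrt(-1/123 + 1265)) - 207 = (1318 + sqrt(155594/123)) - 207 = (1318 + sqrt(19138062)/123) - 207 = 1111 + sqrt(19138062)/123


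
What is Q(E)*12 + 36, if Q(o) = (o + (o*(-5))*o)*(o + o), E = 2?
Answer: -828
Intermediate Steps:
Q(o) = 2*o*(o - 5*o²) (Q(o) = (o + (-5*o)*o)*(2*o) = (o - 5*o²)*(2*o) = 2*o*(o - 5*o²))
Q(E)*12 + 36 = (2²*(2 - 10*2))*12 + 36 = (4*(2 - 20))*12 + 36 = (4*(-18))*12 + 36 = -72*12 + 36 = -864 + 36 = -828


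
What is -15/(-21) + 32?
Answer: 229/7 ≈ 32.714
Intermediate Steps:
-15/(-21) + 32 = -1/21*(-15) + 32 = 5/7 + 32 = 229/7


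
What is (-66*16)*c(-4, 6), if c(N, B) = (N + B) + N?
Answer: 2112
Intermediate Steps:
c(N, B) = B + 2*N (c(N, B) = (B + N) + N = B + 2*N)
(-66*16)*c(-4, 6) = (-66*16)*(6 + 2*(-4)) = -1056*(6 - 8) = -1056*(-2) = 2112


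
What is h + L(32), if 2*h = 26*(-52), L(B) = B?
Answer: -644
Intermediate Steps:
h = -676 (h = (26*(-52))/2 = (½)*(-1352) = -676)
h + L(32) = -676 + 32 = -644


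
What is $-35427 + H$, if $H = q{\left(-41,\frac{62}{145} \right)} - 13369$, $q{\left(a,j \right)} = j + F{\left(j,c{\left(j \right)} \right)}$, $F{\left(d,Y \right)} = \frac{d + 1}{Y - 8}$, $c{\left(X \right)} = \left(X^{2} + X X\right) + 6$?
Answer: $- \frac{1174530453}{24070} \approx -48796.0$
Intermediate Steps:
$c{\left(X \right)} = 6 + 2 X^{2}$ ($c{\left(X \right)} = \left(X^{2} + X^{2}\right) + 6 = 2 X^{2} + 6 = 6 + 2 X^{2}$)
$F{\left(d,Y \right)} = \frac{1 + d}{-8 + Y}$
$q{\left(a,j \right)} = j + \frac{1 + j}{-2 + 2 j^{2}}$ ($q{\left(a,j \right)} = j + \frac{1 + j}{-8 + \left(6 + 2 j^{2}\right)} = j + \frac{1 + j}{-2 + 2 j^{2}}$)
$H = - \frac{321802563}{24070}$ ($H = \frac{\frac{1}{2} + \left(\frac{62}{145}\right)^{2} - \frac{62}{145}}{-1 + \frac{62}{145}} - 13369 = \frac{\frac{1}{2} + \frac{3844}{21025} - \frac{62}{145}}{- \frac{83}{145}} - 13369 = \left(- \frac{145}{83}\right) \frac{10733}{42050} - 13369 = - \frac{10733}{24070} - 13369 = - \frac{321802563}{24070} \approx -13369.0$)
$-35427 + H = -35427 - \frac{321802563}{24070} = - \frac{1174530453}{24070}$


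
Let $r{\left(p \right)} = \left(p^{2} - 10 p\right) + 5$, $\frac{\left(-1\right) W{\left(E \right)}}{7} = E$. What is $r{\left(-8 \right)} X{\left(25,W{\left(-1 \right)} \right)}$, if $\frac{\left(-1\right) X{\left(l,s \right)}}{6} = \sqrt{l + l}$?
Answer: $- 4470 \sqrt{2} \approx -6321.5$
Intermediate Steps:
$W{\left(E \right)} = - 7 E$
$r{\left(p \right)} = 5 + p^{2} - 10 p$
$X{\left(l,s \right)} = - 6 \sqrt{2} \sqrt{l}$ ($X{\left(l,s \right)} = - 6 \sqrt{l + l} = - 6 \sqrt{2 l} = - 6 \sqrt{2} \sqrt{l}$)
$r{\left(-8 \right)} X{\left(25,W{\left(-1 \right)} \right)} = \left(5 + \left(-8\right)^{2} - -80\right) \left(- 6 \sqrt{2} \sqrt{25}\right) = \left(5 + 64 + 80\right) \left(\left(-6\right) \sqrt{2} \cdot 5\right) = 149 \left(- 30 \sqrt{2}\right) = - 4470 \sqrt{2}$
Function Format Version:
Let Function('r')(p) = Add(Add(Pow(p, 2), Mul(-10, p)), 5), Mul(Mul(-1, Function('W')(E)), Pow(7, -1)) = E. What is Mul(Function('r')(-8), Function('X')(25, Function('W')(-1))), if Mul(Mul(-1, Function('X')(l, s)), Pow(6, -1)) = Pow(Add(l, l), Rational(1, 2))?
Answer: Mul(-4470, Pow(2, Rational(1, 2))) ≈ -6321.5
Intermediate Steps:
Function('W')(E) = Mul(-7, E)
Function('r')(p) = Add(5, Pow(p, 2), Mul(-10, p))
Function('X')(l, s) = Mul(-6, Pow(2, Rational(1, 2)), Pow(l, Rational(1, 2))) (Function('X')(l, s) = Mul(-6, Pow(Add(l, l), Rational(1, 2))) = Mul(-6, Pow(Mul(2, l), Rational(1, 2))) = Mul(-6, Mul(Pow(2, Rational(1, 2)), Pow(l, Rational(1, 2)))) = Mul(-6, Pow(2, Rational(1, 2)), Pow(l, Rational(1, 2))))
Mul(Function('r')(-8), Function('X')(25, Function('W')(-1))) = Mul(Add(5, Pow(-8, 2), Mul(-10, -8)), Mul(-6, Pow(2, Rational(1, 2)), Pow(25, Rational(1, 2)))) = Mul(Add(5, 64, 80), Mul(-6, Pow(2, Rational(1, 2)), 5)) = Mul(149, Mul(-30, Pow(2, Rational(1, 2)))) = Mul(-4470, Pow(2, Rational(1, 2)))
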